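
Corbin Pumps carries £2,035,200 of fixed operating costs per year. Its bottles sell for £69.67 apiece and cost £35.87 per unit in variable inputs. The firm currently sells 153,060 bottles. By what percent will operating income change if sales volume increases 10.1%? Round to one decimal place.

+16.7%

Contribution at this volume is 153,060 × £33.80 = £5,173,428.00.
EBIT = £5,173,428.00 − £2,035,200 = £3,138,228.00.
DOL = contribution ÷ EBIT = £5,173,428.00 ÷ £3,138,228.00 = 1.6485.
%ΔEBIT = DOL × %ΔSales = 1.6485 × +10.1% = +16.7%.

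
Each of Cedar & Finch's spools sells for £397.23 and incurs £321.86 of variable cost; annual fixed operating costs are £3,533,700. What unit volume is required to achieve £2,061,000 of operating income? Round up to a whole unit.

74,230 spools

Each unit contributes £397.23 − £321.86 = £75.37.
Units = (FC + target) / CM = (£3,533,700 + £2,061,000) / £75.37 = 74,229.80, so 74,230 spools.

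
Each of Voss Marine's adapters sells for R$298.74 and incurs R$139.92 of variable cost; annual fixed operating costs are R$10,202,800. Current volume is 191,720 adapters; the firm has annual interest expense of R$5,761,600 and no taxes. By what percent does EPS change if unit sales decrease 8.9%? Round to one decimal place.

-18.7%

At 191,720 units, contribution = 191,720 × R$158.82 = R$30,448,970.40.
Subtracting fixed costs: EBIT = R$30,448,970.40 − R$10,202,800 = R$20,246,170.40.
After interest of R$5,761,600.00, pre-tax earnings = R$14,484,570.40.
DCL = total CM / (EBIT − I) = R$30,448,970.40 / R$14,484,570.40 = 2.1022.
%ΔEPS = DCL × %ΔSales = 2.1022 × -8.9% = -18.7%.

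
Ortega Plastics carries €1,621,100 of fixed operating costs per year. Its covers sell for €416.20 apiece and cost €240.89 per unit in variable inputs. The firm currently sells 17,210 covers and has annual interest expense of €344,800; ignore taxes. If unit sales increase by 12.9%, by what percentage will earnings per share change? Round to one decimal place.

Contribution at this volume is 17,210 × €175.31 = €3,017,085.10.
Subtracting fixed costs: EBIT = €3,017,085.10 − €1,621,100 = €1,395,985.10.
Interest = €344,800.00, so EBIT − I = €1,051,185.10.
DCL = total CM / (EBIT − I) = €3,017,085.10 / €1,051,185.10 = 2.8702.
%ΔEPS = DCL × %ΔSales = 2.8702 × +12.9% = +37.0%.

+37.0%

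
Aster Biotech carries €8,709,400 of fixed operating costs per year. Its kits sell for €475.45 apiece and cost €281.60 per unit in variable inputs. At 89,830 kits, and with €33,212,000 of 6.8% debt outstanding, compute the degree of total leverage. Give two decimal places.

Contribution at this volume is 89,830 × €193.85 = €17,413,545.50.
EBIT = €17,413,545.50 − €8,709,400 = €8,704,145.50. Interest = €2,258,416.00, so EBIT − I = €6,445,729.50.
Degree of total leverage = total CM / (EBIT − interest) = €17,413,545.50 / €6,445,729.50 = 2.7016.

2.70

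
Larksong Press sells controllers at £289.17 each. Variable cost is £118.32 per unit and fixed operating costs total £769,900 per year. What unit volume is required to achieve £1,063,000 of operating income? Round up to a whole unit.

Unit CM = price − variable cost = £289.17 − £118.32 = £170.85.
Required volume = (fixed costs + target profit) ÷ CM = (£769,900 + £1,063,000) ÷ £170.85 = 10,728.12, so 10,729 controllers.

10,729 controllers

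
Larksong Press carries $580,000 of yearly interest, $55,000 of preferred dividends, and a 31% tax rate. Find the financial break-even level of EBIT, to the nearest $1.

$659,710

Preferred dividends are paid after tax, so their pre-tax equivalent is $55,000 ÷ (1 − 0.31) = $79,710.14.
EPS = 0 when EBIT covers interest plus the pre-tax preferred burden: $580,000 + $79,710.14 = $659,710.14.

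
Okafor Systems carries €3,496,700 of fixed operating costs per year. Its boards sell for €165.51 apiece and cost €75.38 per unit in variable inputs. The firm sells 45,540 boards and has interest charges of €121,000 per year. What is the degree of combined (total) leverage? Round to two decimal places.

Contribution at this volume is 45,540 × €90.13 = €4,104,520.20.
EBIT = €4,104,520.20 − €3,496,700 = €607,820.20. Interest = €121,000.00.
DOL = €4,104,520.20 ÷ €607,820.20 = 6.7529; DFL = €607,820.20 ÷ €486,820.20 = 1.2486.
Combined leverage = 6.7529 × 1.2486 = 8.4317.

8.43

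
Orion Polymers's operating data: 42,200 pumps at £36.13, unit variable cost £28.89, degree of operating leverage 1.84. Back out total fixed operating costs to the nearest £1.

At 42,200 units, contribution = 42,200 × £7.24 = £305,528.00.
Since DOL = CM ÷ EBIT, EBIT = £305,528.00 ÷ 1.84 = £166,047.83.
Fixed costs = CM − EBIT = £305,528.00 − £166,047.83 = £139,480.

£139,480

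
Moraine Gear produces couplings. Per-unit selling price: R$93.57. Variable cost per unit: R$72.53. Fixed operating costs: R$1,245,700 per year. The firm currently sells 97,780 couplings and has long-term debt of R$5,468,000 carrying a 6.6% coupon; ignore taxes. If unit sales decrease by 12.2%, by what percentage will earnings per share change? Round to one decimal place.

Contribution at this volume is 97,780 × R$21.04 = R$2,057,291.20.
Operating income = contribution − fixed costs = R$2,057,291.20 − R$1,245,700 = R$811,591.20.
After interest of R$360,888.00, pre-tax earnings = R$450,703.20.
Degree of combined leverage = contribution ÷ (EBIT − I) = R$2,057,291.20 ÷ R$450,703.20 = 4.5646.
%ΔEPS = DCL × %ΔSales = 4.5646 × -12.2% = -55.7%.

-55.7%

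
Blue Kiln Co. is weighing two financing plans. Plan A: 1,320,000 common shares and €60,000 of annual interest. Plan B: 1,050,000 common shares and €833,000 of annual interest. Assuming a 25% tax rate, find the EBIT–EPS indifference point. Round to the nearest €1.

Set EPS_A = EPS_B: (EBIT − €60,000)(1 − 0.25) ÷ 1,320,000 = (EBIT − €833,000)(1 − 0.25) ÷ 1,050,000.
The (1 − t) factor cancels: (EBIT − 60,000) × 1,050,000 = (EBIT − 833,000) × 1,320,000.
Solving, EBIT = (833,000·1,320,000 − 60,000·1,050,000) / (1,320,000 − 1,050,000) = 1,036,560,000,000 / 270,000 = 3,839,111.11.

€3,839,111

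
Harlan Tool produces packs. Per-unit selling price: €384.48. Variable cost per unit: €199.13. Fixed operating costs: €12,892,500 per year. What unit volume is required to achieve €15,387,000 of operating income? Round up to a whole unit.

152,574 packs

Each unit contributes €384.48 − €199.13 = €185.35.
Required volume = (fixed costs + target profit) ÷ CM = (€12,892,500 + €15,387,000) ÷ €185.35 = 152,573.51, so 152,574 packs.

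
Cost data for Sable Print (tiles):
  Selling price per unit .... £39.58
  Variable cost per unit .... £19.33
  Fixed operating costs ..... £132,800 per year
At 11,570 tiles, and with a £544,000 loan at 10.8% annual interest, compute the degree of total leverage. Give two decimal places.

At 11,570 units, contribution = 11,570 × £20.25 = £234,292.50.
Operating income = contribution − fixed costs = £234,292.50 − £132,800 = £101,492.50. Interest = £58,752.00.
DOL = £234,292.50 ÷ £101,492.50 = 2.3085; DFL = £101,492.50 ÷ £42,740.50 = 2.3746.
Combined leverage = 2.3085 × 2.3746 = 5.4818.

5.48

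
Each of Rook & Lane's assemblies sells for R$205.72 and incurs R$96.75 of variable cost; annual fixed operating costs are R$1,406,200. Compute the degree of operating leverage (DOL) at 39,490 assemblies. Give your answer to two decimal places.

Total contribution margin = 39,490 × R$108.97 = R$4,303,225.30.
Subtracting fixed costs: EBIT = R$4,303,225.30 − R$1,406,200 = R$2,897,025.30.
Degree of operating leverage = R$4,303,225.30 / R$2,897,025.30 = 1.4854.

1.49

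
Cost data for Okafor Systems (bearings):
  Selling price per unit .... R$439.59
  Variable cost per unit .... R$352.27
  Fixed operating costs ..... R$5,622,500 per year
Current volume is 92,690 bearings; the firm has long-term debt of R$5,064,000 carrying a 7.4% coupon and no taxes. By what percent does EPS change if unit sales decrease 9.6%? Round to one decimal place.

-37.1%

Total contribution margin = 92,690 × R$87.32 = R$8,093,690.80.
EBIT = R$8,093,690.80 − R$5,622,500 = R$2,471,190.80.
After interest of R$374,736.00, pre-tax earnings = R$2,096,454.80.
DCL = total CM / (EBIT − I) = R$8,093,690.80 / R$2,096,454.80 = 3.8607.
%ΔEPS = DCL × %ΔSales = 3.8607 × -9.6% = -37.1%.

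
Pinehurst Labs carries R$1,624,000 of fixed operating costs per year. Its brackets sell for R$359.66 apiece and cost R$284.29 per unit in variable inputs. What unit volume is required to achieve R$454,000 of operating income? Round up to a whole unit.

27,571 brackets

Contribution margin per unit = R$359.66 − R$284.29 = R$75.37.
Need Q such that Q × R$75.37 − R$1,624,000 = R$454,000, i.e. Q = R$2,078,000 / R$75.37 = 27,570.65 → 27,571.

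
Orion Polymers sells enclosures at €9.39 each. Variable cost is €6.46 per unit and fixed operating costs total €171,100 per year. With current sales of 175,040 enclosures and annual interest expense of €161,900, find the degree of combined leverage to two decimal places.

2.85

Total contribution margin = 175,040 × €2.93 = €512,867.20.
Operating income = contribution − fixed costs = €512,867.20 − €171,100 = €341,767.20. Interest = €161,900.00.
DOL = €512,867.20 ÷ €341,767.20 = 1.5006; DFL = €341,767.20 ÷ €179,867.20 = 1.9001.
DCL = DOL × DFL = 1.5006 × 1.9001 = 2.8513.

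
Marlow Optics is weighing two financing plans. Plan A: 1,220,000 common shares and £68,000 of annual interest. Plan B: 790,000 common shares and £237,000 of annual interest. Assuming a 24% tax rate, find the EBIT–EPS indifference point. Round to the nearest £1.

£547,488

Set EPS_A = EPS_B: (EBIT − £68,000)(1 − 0.24) ÷ 1,220,000 = (EBIT − £237,000)(1 − 0.24) ÷ 790,000.
The (1 − t) factor cancels: (EBIT − 68,000) × 790,000 = (EBIT − 237,000) × 1,220,000.
Solving, EBIT = (237,000·1,220,000 − 68,000·790,000) / (1,220,000 − 790,000) = 235,420,000,000 / 430,000 = 547,488.37.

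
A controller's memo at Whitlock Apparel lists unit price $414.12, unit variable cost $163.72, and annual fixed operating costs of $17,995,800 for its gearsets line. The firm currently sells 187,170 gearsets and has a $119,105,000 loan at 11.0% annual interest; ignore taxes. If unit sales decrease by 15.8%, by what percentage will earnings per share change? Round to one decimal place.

At 187,170 units, contribution = 187,170 × $250.40 = $46,867,368.00.
EBIT = $46,867,368.00 − $17,995,800 = $28,871,568.00.
After interest of $13,101,550.00, pre-tax earnings = $15,770,018.00.
DCL = total CM / (EBIT − I) = $46,867,368.00 / $15,770,018.00 = 2.9719.
EPS therefore changes by 2.9719 × (-15.8%) = -47.0%.

-47.0%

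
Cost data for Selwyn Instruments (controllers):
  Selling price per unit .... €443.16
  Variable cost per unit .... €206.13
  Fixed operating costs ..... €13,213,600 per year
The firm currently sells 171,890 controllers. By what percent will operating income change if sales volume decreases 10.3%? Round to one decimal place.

-15.2%

At 171,890 units, contribution = 171,890 × €237.03 = €40,743,086.70.
Subtracting fixed costs: EBIT = €40,743,086.70 − €13,213,600 = €27,529,486.70.
Degree of operating leverage = €40,743,086.70 / €27,529,486.70 = 1.4800.
So EBIT moves 1.4800 × (-10.3%) = -15.2%.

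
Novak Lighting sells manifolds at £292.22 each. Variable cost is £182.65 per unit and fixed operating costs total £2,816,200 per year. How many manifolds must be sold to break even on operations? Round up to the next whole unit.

Unit CM = price − variable cost = £292.22 − £182.65 = £109.57.
Break-even Q = £2,816,200 / £109.57 = 25,702.29 → 25,703 manifolds.

25,703 manifolds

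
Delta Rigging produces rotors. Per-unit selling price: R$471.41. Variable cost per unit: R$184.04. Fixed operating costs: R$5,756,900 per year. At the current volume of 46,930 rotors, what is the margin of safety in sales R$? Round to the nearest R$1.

Unit CM = price − variable cost = R$471.41 − R$184.04 = R$287.37. Break-even units = R$5,756,900 ÷ R$287.37 = 20,033.06; break-even revenue = 20,033.06 × R$471.41 = R$9,443,784.07.
Current sales = 46,930 × R$471.41 = R$22,123,271.30.
Margin of safety = R$22,123,271.30 − R$9,443,784.07 = R$12,679,487.

R$12,679,487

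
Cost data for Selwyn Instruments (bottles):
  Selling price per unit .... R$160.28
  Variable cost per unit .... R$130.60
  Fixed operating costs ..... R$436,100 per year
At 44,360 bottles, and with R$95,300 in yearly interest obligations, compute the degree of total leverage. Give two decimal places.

1.68

At 44,360 units, contribution = 44,360 × R$29.68 = R$1,316,604.80.
Operating income = contribution − fixed costs = R$1,316,604.80 − R$436,100 = R$880,504.80. Interest = R$95,300.00, so EBIT − I = R$785,204.80.
DCL = contribution ÷ (EBIT − I) = R$1,316,604.80 ÷ R$785,204.80 = 1.6768.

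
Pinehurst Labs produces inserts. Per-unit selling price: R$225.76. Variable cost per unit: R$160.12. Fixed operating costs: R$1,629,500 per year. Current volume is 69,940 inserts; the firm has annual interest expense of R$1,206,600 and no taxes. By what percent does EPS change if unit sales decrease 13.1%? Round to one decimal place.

At 69,940 units, contribution = 69,940 × R$65.64 = R$4,590,861.60.
Operating income = contribution − fixed costs = R$4,590,861.60 − R$1,629,500 = R$2,961,361.60.
After interest of R$1,206,600.00, pre-tax earnings = R$1,754,761.60.
DCL = total CM / (EBIT − I) = R$4,590,861.60 / R$1,754,761.60 = 2.6162.
EPS therefore changes by 2.6162 × (-13.1%) = -34.3%.

-34.3%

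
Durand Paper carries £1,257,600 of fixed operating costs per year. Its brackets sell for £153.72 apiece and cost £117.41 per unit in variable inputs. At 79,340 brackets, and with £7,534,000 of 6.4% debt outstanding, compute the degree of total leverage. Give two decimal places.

Total contribution margin = 79,340 × £36.31 = £2,880,835.40.
Operating income = contribution − fixed costs = £2,880,835.40 − £1,257,600 = £1,623,235.40. Interest = £482,176.00, so EBIT − I = £1,141,059.40.
Degree of total leverage = total CM / (EBIT − interest) = £2,880,835.40 / £1,141,059.40 = 2.5247.

2.52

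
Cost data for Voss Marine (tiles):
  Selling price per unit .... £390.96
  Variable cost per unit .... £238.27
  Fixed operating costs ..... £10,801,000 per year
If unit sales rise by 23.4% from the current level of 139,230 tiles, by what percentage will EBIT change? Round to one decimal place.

At 139,230 units, contribution = 139,230 × £152.69 = £21,259,028.70.
EBIT = £21,259,028.70 − £10,801,000 = £10,458,028.70.
So DOL = total CM / EBIT = £21,259,028.70 / £10,458,028.70 = 2.0328.
Operating income changes by 2.0328 × +23.4% = +47.6%.

+47.6%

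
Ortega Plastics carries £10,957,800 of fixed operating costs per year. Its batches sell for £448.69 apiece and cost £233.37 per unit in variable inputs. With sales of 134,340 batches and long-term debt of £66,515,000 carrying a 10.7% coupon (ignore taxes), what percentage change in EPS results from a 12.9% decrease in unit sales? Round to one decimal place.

-34.4%

Total contribution margin = 134,340 × £215.32 = £28,926,088.80.
EBIT = £28,926,088.80 − £10,957,800 = £17,968,288.80.
After interest of £7,117,105.00, pre-tax earnings = £10,851,183.80.
DCL = total CM / (EBIT − I) = £28,926,088.80 / £10,851,183.80 = 2.6657.
EPS therefore changes by 2.6657 × (-12.9%) = -34.4%.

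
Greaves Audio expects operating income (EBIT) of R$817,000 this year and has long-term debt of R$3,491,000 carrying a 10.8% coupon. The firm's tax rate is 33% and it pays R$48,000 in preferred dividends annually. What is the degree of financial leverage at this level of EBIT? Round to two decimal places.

2.22

Annual interest charges come to R$377,028.00.
Pre-tax preferred-dividend burden = R$48,000 ÷ (1 − 0.33) = R$71,641.79.
DFL = EBIT ÷ [EBIT − I − D_p/(1−t)] = R$817,000 ÷ [R$817,000 − R$377,028.00 − R$71,641.79] = R$817,000 ÷ R$368,330.21 = 2.2181.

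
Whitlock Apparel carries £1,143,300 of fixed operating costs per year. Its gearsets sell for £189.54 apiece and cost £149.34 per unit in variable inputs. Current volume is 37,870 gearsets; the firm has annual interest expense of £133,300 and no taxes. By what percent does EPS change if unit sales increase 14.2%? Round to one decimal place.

Contribution at this volume is 37,870 × £40.20 = £1,522,374.00.
Subtracting fixed costs: EBIT = £1,522,374.00 − £1,143,300 = £379,074.00.
Interest = £133,300.00, so EBIT − I = £245,774.00.
DCL = total CM / (EBIT − I) = £1,522,374.00 / £245,774.00 = 6.1942.
%ΔEPS = DCL × %ΔSales = 6.1942 × +14.2% = +88.0%.

+88.0%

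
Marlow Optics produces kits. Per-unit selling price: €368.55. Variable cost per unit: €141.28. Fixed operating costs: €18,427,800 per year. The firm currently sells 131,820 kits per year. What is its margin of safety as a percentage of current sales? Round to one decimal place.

Contribution margin per unit = €368.55 − €141.28 = €227.27. Break-even units = €18,427,800 ÷ €227.27 = 81,083.29; break-even revenue = 81,083.29 × €368.55 = €29,883,247.63.
Current sales = 131,820 × €368.55 = €48,582,261.00.
Margin of safety = (€48,582,261.00 − €29,883,247.63) ÷ €48,582,261.00 = 38.5%.

38.5%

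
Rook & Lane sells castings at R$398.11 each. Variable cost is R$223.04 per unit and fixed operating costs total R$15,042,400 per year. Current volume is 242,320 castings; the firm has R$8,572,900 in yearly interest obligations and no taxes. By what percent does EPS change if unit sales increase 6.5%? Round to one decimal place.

At 242,320 units, contribution = 242,320 × R$175.07 = R$42,422,962.40.
EBIT = R$42,422,962.40 − R$15,042,400 = R$27,380,562.40.
After interest of R$8,572,900.00, pre-tax earnings = R$18,807,662.40.
Degree of combined leverage = contribution ÷ (EBIT − I) = R$42,422,962.40 ÷ R$18,807,662.40 = 2.2556.
EPS therefore changes by 2.2556 × (+6.5%) = +14.7%.

+14.7%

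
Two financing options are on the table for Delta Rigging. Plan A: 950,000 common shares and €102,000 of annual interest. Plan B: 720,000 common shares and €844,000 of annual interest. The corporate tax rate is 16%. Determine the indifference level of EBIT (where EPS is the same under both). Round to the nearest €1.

€3,166,783

At indifference, (EBIT − 102,000)(1 − t)/950,000 = (EBIT − 844,000)(1 − t)/720,000.
The (1 − t) factor cancels: (EBIT − 102,000) × 720,000 = (EBIT − 844,000) × 950,000.
Solving, EBIT = (844,000·950,000 − 102,000·720,000) / (950,000 − 720,000) = 728,360,000,000 / 230,000 = 3,166,782.61.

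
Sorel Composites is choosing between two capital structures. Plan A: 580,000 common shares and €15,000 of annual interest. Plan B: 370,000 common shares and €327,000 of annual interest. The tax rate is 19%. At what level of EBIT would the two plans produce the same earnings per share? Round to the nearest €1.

Set EPS_A = EPS_B: (EBIT − €15,000)(1 − 0.19) ÷ 580,000 = (EBIT − €327,000)(1 − 0.19) ÷ 370,000.
Cancelling (1 − t) and cross-multiplying: 370,000·(EBIT − 15,000) = 580,000·(EBIT − 327,000).
Solving, EBIT = (327,000·580,000 − 15,000·370,000) / (580,000 − 370,000) = 184,110,000,000 / 210,000 = 876,714.29.

€876,714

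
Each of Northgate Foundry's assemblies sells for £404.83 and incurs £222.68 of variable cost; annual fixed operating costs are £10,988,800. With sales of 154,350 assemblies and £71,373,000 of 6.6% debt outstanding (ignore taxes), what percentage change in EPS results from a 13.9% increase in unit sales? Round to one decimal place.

Total contribution margin = 154,350 × £182.15 = £28,114,852.50.
Subtracting fixed costs: EBIT = £28,114,852.50 − £10,988,800 = £17,126,052.50.
After interest of £4,710,618.00, pre-tax earnings = £12,415,434.50.
Degree of combined leverage = contribution ÷ (EBIT − I) = £28,114,852.50 ÷ £12,415,434.50 = 2.2645.
EPS therefore changes by 2.2645 × (+13.9%) = +31.5%.

+31.5%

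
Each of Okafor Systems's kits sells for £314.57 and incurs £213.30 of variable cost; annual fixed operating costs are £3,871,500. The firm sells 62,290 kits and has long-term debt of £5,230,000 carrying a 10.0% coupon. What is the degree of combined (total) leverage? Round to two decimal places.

3.30

Total contribution margin = 62,290 × £101.27 = £6,308,108.30.
Subtracting fixed costs: EBIT = £6,308,108.30 − £3,871,500 = £2,436,608.30. Interest = £523,000.00.
DOL = £6,308,108.30 ÷ £2,436,608.30 = 2.5889; DFL = £2,436,608.30 ÷ £1,913,608.30 = 1.2733.
Combined leverage = 2.5889 × 1.2733 = 3.2964.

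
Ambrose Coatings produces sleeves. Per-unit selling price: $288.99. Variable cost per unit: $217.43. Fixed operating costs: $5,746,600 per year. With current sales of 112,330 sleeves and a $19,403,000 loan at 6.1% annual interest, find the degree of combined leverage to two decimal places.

At 112,330 units, contribution = 112,330 × $71.56 = $8,038,334.80.
Operating income = contribution − fixed costs = $8,038,334.80 − $5,746,600 = $2,291,734.80. Interest = $1,183,583.00.
DOL = $8,038,334.80 ÷ $2,291,734.80 = 3.5075; DFL = $2,291,734.80 ÷ $1,108,151.80 = 2.0681.
Combined leverage = 3.5075 × 2.0681 = 7.2539.

7.25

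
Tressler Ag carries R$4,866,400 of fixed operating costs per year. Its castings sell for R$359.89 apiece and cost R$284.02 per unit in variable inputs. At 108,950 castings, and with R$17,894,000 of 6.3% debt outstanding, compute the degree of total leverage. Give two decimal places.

3.64

Total contribution margin = 108,950 × R$75.87 = R$8,266,036.50.
Operating income = contribution − fixed costs = R$8,266,036.50 − R$4,866,400 = R$3,399,636.50. Interest = R$1,127,322.00, so EBIT − I = R$2,272,314.50.
DCL = contribution ÷ (EBIT − I) = R$8,266,036.50 ÷ R$2,272,314.50 = 3.6377.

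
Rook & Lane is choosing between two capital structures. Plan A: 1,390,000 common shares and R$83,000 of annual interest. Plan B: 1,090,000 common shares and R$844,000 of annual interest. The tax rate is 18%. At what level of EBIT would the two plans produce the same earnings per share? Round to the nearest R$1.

At indifference, (EBIT − 83,000)(1 − t)/1,390,000 = (EBIT − 844,000)(1 − t)/1,090,000.
The (1 − t) factor cancels: (EBIT − 83,000) × 1,090,000 = (EBIT − 844,000) × 1,390,000.
EBIT × (1,390,000 − 1,090,000) = 844,000 × 1,390,000 − 83,000 × 1,090,000 = 1,082,690,000,000, so EBIT = 1,082,690,000,000 ÷ 300,000 = 3,608,966.67.

R$3,608,967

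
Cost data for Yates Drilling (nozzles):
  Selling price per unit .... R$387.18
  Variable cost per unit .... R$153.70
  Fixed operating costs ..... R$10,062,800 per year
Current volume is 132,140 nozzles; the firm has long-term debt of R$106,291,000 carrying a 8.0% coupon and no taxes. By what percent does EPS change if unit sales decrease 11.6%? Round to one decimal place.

-29.1%

At 132,140 units, contribution = 132,140 × R$233.48 = R$30,852,047.20.
Subtracting fixed costs: EBIT = R$30,852,047.20 − R$10,062,800 = R$20,789,247.20.
Interest = R$8,503,280.00, so EBIT − I = R$12,285,967.20.
DCL = total CM / (EBIT − I) = R$30,852,047.20 / R$12,285,967.20 = 2.5112.
EPS therefore changes by 2.5112 × (-11.6%) = -29.1%.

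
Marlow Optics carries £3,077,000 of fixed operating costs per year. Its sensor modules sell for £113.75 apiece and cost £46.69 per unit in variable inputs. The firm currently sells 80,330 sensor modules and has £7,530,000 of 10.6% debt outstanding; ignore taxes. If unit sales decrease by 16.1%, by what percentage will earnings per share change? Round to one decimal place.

Total contribution margin = 80,330 × £67.06 = £5,386,929.80.
Subtracting fixed costs: EBIT = £5,386,929.80 − £3,077,000 = £2,309,929.80.
Interest = £798,180.00, so EBIT − I = £1,511,749.80.
Degree of combined leverage = contribution ÷ (EBIT − I) = £5,386,929.80 ÷ £1,511,749.80 = 3.5634.
%ΔEPS = DCL × %ΔSales = 3.5634 × -16.1% = -57.4%.

-57.4%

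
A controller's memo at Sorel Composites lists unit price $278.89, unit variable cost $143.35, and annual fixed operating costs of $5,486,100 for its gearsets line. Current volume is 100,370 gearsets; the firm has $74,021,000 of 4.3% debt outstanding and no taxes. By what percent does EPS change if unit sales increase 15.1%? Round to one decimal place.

+41.6%

At 100,370 units, contribution = 100,370 × $135.54 = $13,604,149.80.
Subtracting fixed costs: EBIT = $13,604,149.80 − $5,486,100 = $8,118,049.80.
After interest of $3,182,903.00, pre-tax earnings = $4,935,146.80.
Degree of combined leverage = contribution ÷ (EBIT − I) = $13,604,149.80 ÷ $4,935,146.80 = 2.7566.
%ΔEPS = DCL × %ΔSales = 2.7566 × +15.1% = +41.6%.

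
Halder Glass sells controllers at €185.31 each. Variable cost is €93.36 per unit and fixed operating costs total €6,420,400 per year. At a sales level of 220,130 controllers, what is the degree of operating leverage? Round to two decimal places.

1.46

Contribution at this volume is 220,130 × €91.95 = €20,240,953.50.
Subtracting fixed costs: EBIT = €20,240,953.50 − €6,420,400 = €13,820,553.50.
So DOL = total CM / EBIT = €20,240,953.50 / €13,820,553.50 = 1.4646.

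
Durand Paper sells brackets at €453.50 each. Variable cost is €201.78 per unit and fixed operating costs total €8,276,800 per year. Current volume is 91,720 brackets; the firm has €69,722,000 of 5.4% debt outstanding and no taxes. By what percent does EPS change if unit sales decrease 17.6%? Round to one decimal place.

At 91,720 units, contribution = 91,720 × €251.72 = €23,087,758.40.
Subtracting fixed costs: EBIT = €23,087,758.40 − €8,276,800 = €14,810,958.40.
Interest = €3,764,988.00, so EBIT − I = €11,045,970.40.
DCL = total CM / (EBIT − I) = €23,087,758.40 / €11,045,970.40 = 2.0902.
EPS therefore changes by 2.0902 × (-17.6%) = -36.8%.

-36.8%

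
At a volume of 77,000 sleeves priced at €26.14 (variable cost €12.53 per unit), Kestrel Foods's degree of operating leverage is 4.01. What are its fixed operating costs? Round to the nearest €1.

€786,631

Contribution at this volume is 77,000 × €13.61 = €1,047,970.00.
DOL = contribution / EBIT, so EBIT = €1,047,970.00 / 4.01 = €261,339.15.
And FC = contribution − EBIT = €1,047,970.00 − €261,339.15 = €786,631.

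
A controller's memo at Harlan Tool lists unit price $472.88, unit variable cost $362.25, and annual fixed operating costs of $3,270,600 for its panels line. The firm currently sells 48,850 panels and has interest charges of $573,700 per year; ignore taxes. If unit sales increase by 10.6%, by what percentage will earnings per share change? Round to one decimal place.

Contribution at this volume is 48,850 × $110.63 = $5,404,275.50.
Subtracting fixed costs: EBIT = $5,404,275.50 − $3,270,600 = $2,133,675.50.
After interest of $573,700.00, pre-tax earnings = $1,559,975.50.
Degree of combined leverage = contribution ÷ (EBIT − I) = $5,404,275.50 ÷ $1,559,975.50 = 3.4643.
%ΔEPS = DCL × %ΔSales = 3.4643 × +10.6% = +36.7%.

+36.7%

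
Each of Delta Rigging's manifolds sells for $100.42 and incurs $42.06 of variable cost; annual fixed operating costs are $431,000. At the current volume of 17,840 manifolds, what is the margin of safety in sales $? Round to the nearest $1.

$1,049,871

Each unit contributes $100.42 − $42.06 = $58.36. Break-even units = $431,000 ÷ $58.36 = 7,385.20; break-even revenue = 7,385.20 × $100.42 = $741,621.32.
Actual sales revenue = 17,840 × $100.42 = $1,791,492.80.
Margin of safety = $1,791,492.80 − $741,621.32 = $1,049,871.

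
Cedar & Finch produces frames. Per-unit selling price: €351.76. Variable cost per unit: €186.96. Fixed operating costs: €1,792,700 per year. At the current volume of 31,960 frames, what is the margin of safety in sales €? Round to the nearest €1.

Contribution margin per unit = €351.76 − €186.96 = €164.80. Break-even units = €1,792,700 ÷ €164.80 = 10,878.03; break-even revenue = 10,878.03 × €351.76 = €3,826,457.23.
Current sales = 31,960 × €351.76 = €11,242,249.60.
Margin of safety = €11,242,249.60 − €3,826,457.23 = €7,415,792.

€7,415,792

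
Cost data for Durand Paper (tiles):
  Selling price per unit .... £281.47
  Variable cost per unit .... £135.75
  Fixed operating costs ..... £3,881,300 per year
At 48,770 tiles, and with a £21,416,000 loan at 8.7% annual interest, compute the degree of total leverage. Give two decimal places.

Total contribution margin = 48,770 × £145.72 = £7,106,764.40.
EBIT = £7,106,764.40 − £3,881,300 = £3,225,464.40. Interest = £1,863,192.00, so EBIT − I = £1,362,272.40.
Degree of total leverage = total CM / (EBIT − interest) = £7,106,764.40 / £1,362,272.40 = 5.2168.

5.22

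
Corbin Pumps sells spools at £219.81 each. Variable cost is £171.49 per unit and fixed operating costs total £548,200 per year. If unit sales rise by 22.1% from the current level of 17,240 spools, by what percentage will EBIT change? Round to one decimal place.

+64.6%

Contribution at this volume is 17,240 × £48.32 = £833,036.80.
EBIT = £833,036.80 − £548,200 = £284,836.80.
Degree of operating leverage = £833,036.80 / £284,836.80 = 2.9246.
So EBIT moves 2.9246 × (+22.1%) = +64.6%.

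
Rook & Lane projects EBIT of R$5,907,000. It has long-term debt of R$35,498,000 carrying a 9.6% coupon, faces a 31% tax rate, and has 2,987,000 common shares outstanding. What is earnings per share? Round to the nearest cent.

Pre-tax income = R$5,907,000 − R$3,407,808.00 = R$2,499,192.00.
After tax at 31%: net income = R$2,499,192.00 × 0.69 = R$1,724,442.48.
EPS = R$1,724,442.48 ÷ 2,987,000 = R$0.58.

R$0.58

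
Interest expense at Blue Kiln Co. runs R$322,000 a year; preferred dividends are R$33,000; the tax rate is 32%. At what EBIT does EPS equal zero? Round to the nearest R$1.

R$370,529

Grossing the preferred dividend up to pre-tax terms: R$33,000 / (1 − 0.32) = R$48,529.41.
Financial break-even EBIT = interest + D_p ÷ (1 − t) = R$322,000 + R$48,529.41 = R$370,529.41.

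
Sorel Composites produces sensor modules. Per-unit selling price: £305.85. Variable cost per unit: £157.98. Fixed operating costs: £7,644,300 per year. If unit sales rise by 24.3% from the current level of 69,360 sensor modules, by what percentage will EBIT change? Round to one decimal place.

+95.4%

At 69,360 units, contribution = 69,360 × £147.87 = £10,256,263.20.
EBIT = £10,256,263.20 − £7,644,300 = £2,611,963.20.
Degree of operating leverage = £10,256,263.20 / £2,611,963.20 = 3.9266.
So EBIT moves 3.9266 × (+24.3%) = +95.4%.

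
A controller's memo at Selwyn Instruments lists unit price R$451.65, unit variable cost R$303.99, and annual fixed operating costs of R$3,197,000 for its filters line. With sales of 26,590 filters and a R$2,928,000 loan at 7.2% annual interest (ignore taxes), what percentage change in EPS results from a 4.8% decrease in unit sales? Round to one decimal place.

-36.3%

Total contribution margin = 26,590 × R$147.66 = R$3,926,279.40.
Operating income = contribution − fixed costs = R$3,926,279.40 − R$3,197,000 = R$729,279.40.
Interest = R$210,816.00, so EBIT − I = R$518,463.40.
DCL = total CM / (EBIT − I) = R$3,926,279.40 / R$518,463.40 = 7.5729.
%ΔEPS = DCL × %ΔSales = 7.5729 × -4.8% = -36.3%.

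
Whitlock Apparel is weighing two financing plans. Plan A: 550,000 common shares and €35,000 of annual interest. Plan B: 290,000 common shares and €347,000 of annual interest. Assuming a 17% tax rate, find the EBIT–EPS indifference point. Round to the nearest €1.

At indifference, (EBIT − 35,000)(1 − t)/550,000 = (EBIT − 347,000)(1 − t)/290,000.
Cancelling (1 − t) and cross-multiplying: 290,000·(EBIT − 35,000) = 550,000·(EBIT − 347,000).
EBIT × (550,000 − 290,000) = 347,000 × 550,000 − 35,000 × 290,000 = 180,700,000,000, so EBIT = 180,700,000,000 ÷ 260,000 = 695,000.00.

€695,000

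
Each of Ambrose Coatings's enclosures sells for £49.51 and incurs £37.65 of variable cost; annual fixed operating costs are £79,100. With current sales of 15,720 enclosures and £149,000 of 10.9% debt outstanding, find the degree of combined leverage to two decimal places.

2.05

Contribution at this volume is 15,720 × £11.86 = £186,439.20.
EBIT = £186,439.20 − £79,100 = £107,339.20. Interest = £16,241.00.
DOL = £186,439.20 ÷ £107,339.20 = 1.7369; DFL = £107,339.20 ÷ £91,098.20 = 1.1783.
Combined leverage = 1.7369 × 1.1783 = 2.0466.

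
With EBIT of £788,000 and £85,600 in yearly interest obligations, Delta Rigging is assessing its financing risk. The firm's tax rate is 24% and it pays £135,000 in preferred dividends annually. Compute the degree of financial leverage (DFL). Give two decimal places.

Annual interest charges come to £85,600.00.
Pre-tax preferred-dividend burden = £135,000 ÷ (1 − 0.24) = £177,631.58.
DFL = EBIT ÷ [EBIT − I − D_p/(1−t)] = £788,000 ÷ [£788,000 − £85,600.00 − £177,631.58] = £788,000 ÷ £524,768.42 = 1.5016.

1.50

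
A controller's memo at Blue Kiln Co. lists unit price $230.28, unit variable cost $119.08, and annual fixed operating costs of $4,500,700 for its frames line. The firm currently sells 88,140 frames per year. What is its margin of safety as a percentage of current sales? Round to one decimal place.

Each unit contributes $230.28 − $119.08 = $111.20. Break-even units = $4,500,700 ÷ $111.20 = 40,473.92; break-even revenue = 40,473.92 × $230.28 = $9,320,334.50.
Actual sales revenue = 88,140 × $230.28 = $20,296,879.20.
Margin of safety = ($20,296,879.20 − $9,320,334.50) ÷ $20,296,879.20 = 54.1%.

54.1%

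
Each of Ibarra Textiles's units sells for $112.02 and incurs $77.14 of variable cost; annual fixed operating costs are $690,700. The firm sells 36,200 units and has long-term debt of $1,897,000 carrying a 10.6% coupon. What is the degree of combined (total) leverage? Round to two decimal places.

Contribution at this volume is 36,200 × $34.88 = $1,262,656.00.
Subtracting fixed costs: EBIT = $1,262,656.00 − $690,700 = $571,956.00. Interest = $201,082.00, so EBIT − I = $370,874.00.
DCL = contribution ÷ (EBIT − I) = $1,262,656.00 ÷ $370,874.00 = 3.4045.

3.40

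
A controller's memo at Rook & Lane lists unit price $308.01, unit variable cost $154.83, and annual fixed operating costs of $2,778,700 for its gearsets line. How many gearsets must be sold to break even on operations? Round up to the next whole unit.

Unit CM = price − variable cost = $308.01 − $154.83 = $153.18.
Break-even Q = $2,778,700 / $153.18 = 18,140.10 → 18,141 gearsets.

18,141 gearsets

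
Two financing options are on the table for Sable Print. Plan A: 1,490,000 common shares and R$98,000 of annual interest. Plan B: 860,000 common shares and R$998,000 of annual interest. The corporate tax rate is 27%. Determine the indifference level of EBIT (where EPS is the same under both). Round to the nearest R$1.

Set EPS_A = EPS_B: (EBIT − R$98,000)(1 − 0.27) ÷ 1,490,000 = (EBIT − R$998,000)(1 − 0.27) ÷ 860,000.
The (1 − t) factor cancels: (EBIT − 98,000) × 860,000 = (EBIT − 998,000) × 1,490,000.
Solving, EBIT = (998,000·1,490,000 − 98,000·860,000) / (1,490,000 − 860,000) = 1,402,740,000,000 / 630,000 = 2,226,571.43.

R$2,226,571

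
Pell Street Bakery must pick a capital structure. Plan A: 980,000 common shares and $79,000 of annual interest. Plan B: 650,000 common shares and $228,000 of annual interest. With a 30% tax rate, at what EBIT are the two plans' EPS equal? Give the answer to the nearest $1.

At indifference, (EBIT − 79,000)(1 − t)/980,000 = (EBIT − 228,000)(1 − t)/650,000.
The (1 − t) factor cancels: (EBIT − 79,000) × 650,000 = (EBIT − 228,000) × 980,000.
Solving, EBIT = (228,000·980,000 − 79,000·650,000) / (980,000 − 650,000) = 172,090,000,000 / 330,000 = 521,484.85.

$521,485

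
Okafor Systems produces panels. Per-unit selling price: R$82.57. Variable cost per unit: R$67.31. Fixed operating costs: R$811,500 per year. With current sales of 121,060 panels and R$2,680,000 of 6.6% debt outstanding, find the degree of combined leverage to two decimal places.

2.15

At 121,060 units, contribution = 121,060 × R$15.26 = R$1,847,375.60.
Operating income = contribution − fixed costs = R$1,847,375.60 − R$811,500 = R$1,035,875.60. Interest = R$176,880.00, so EBIT − I = R$858,995.60.
Degree of total leverage = total CM / (EBIT − interest) = R$1,847,375.60 / R$858,995.60 = 2.1506.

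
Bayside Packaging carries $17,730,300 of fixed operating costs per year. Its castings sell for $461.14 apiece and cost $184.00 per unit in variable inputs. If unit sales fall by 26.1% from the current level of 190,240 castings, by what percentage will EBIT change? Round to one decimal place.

Contribution at this volume is 190,240 × $277.14 = $52,723,113.60.
Operating income = contribution − fixed costs = $52,723,113.60 − $17,730,300 = $34,992,813.60.
DOL = contribution ÷ EBIT = $52,723,113.60 ÷ $34,992,813.60 = 1.5067.
So EBIT moves 1.5067 × (-26.1%) = -39.3%.

-39.3%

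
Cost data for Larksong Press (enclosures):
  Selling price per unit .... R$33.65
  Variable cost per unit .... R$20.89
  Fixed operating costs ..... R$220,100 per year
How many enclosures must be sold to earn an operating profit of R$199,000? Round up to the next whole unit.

32,845 enclosures

Contribution margin per unit = R$33.65 − R$20.89 = R$12.76.
Need Q such that Q × R$12.76 − R$220,100 = R$199,000, i.e. Q = R$419,100 / R$12.76 = 32,844.83 → 32,845.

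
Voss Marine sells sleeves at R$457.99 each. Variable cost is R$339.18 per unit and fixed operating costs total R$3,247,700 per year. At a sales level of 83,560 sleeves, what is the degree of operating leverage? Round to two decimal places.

1.49

Total contribution margin = 83,560 × R$118.81 = R$9,927,763.60.
EBIT = R$9,927,763.60 − R$3,247,700 = R$6,680,063.60.
Degree of operating leverage = R$9,927,763.60 / R$6,680,063.60 = 1.4862.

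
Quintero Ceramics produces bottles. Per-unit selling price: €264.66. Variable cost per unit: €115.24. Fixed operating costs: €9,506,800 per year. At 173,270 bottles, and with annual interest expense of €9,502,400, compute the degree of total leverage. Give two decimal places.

Total contribution margin = 173,270 × €149.42 = €25,890,003.40.
EBIT = €25,890,003.40 − €9,506,800 = €16,383,203.40. Interest = €9,502,400.00, so EBIT − I = €6,880,803.40.
Degree of total leverage = total CM / (EBIT − interest) = €25,890,003.40 / €6,880,803.40 = 3.7626.

3.76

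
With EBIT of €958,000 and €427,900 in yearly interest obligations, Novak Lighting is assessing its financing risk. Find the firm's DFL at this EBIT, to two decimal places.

Interest = €427,900.00.
DFL = EBIT ÷ (EBIT − I) = €958,000 ÷ (€958,000 − €427,900.00) = €958,000 ÷ €530,100.00 = 1.8072.

1.81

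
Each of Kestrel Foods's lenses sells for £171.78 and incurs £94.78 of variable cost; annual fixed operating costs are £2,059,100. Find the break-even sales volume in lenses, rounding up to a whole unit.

26,742 lenses

Unit CM = price − variable cost = £171.78 − £94.78 = £77.00.
Units to break even: £2,059,100 ÷ £77.00 = 26,741.56, rounded up to 26,742.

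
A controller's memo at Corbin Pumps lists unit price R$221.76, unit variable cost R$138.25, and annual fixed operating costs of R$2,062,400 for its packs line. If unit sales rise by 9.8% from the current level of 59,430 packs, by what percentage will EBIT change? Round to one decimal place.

+16.8%

Total contribution margin = 59,430 × R$83.51 = R$4,962,999.30.
Operating income = contribution − fixed costs = R$4,962,999.30 − R$2,062,400 = R$2,900,599.30.
So DOL = total CM / EBIT = R$4,962,999.30 / R$2,900,599.30 = 1.7110.
%ΔEBIT = DOL × %ΔSales = 1.7110 × +9.8% = +16.8%.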